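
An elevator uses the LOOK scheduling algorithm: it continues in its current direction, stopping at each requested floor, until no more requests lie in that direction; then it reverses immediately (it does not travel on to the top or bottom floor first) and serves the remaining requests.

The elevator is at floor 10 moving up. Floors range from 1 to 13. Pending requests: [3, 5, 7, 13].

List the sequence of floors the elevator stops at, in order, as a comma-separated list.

Answer: 13, 7, 5, 3

Derivation:
Current: 10, moving UP
Serve above first (ascending): [13]
Then reverse, serve below (descending): [7, 5, 3]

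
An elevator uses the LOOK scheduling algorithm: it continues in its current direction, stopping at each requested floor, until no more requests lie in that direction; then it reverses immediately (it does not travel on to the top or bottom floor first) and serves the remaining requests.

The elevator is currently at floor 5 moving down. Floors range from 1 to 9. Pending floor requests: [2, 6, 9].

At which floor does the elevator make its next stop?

Answer: 2

Derivation:
Current floor: 5, direction: down
Requests above: [6, 9]
Requests below: [2]
Moving down and requests lie below → nearest below is max([2]) = 2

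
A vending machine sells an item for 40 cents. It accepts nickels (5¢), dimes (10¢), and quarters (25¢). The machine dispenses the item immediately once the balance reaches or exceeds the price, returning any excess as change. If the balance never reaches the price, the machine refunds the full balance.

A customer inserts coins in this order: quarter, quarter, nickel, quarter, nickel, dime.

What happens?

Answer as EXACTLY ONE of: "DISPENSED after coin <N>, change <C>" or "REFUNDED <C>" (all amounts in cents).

Price: 40¢
Coin 1 (quarter, 25¢): balance = 25¢
Coin 2 (quarter, 25¢): balance = 50¢
  → balance >= price → DISPENSE, change = 50 - 40 = 10¢

Answer: DISPENSED after coin 2, change 10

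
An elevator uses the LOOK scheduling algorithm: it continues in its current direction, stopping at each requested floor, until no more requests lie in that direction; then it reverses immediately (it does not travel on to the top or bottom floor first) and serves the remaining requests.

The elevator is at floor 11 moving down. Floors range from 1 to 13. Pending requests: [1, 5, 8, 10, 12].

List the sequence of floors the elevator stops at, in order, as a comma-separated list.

Answer: 10, 8, 5, 1, 12

Derivation:
Current: 11, moving DOWN
Serve below first (descending): [10, 8, 5, 1]
Then reverse, serve above (ascending): [12]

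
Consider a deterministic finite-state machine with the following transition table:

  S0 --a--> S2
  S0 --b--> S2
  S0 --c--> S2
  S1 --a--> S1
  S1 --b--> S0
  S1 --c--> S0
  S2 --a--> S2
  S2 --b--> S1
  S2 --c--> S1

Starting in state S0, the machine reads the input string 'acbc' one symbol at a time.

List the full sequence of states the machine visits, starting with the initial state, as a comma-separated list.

Answer: S0, S2, S1, S0, S2

Derivation:
Start: S0
  read 'a': S0 --a--> S2
  read 'c': S2 --c--> S1
  read 'b': S1 --b--> S0
  read 'c': S0 --c--> S2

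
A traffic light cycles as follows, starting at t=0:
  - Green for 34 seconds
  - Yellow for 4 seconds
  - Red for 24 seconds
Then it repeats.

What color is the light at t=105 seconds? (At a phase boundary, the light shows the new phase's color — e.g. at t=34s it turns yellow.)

Cycle length = 34 + 4 + 24 = 62s
t = 105, phase_t = 105 mod 62 = 43
43 >= 38 → RED

Answer: red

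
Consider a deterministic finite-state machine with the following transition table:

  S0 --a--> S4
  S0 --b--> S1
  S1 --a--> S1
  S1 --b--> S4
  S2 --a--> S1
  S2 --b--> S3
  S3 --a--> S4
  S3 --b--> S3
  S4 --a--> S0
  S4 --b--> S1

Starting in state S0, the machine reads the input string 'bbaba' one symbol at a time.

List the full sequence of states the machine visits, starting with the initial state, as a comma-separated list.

Start: S0
  read 'b': S0 --b--> S1
  read 'b': S1 --b--> S4
  read 'a': S4 --a--> S0
  read 'b': S0 --b--> S1
  read 'a': S1 --a--> S1

Answer: S0, S1, S4, S0, S1, S1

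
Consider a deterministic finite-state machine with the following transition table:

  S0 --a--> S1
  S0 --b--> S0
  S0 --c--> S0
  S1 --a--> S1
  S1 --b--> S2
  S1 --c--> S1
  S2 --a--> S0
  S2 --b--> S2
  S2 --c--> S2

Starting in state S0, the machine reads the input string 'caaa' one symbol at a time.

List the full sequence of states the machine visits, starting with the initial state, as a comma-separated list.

Answer: S0, S0, S1, S1, S1

Derivation:
Start: S0
  read 'c': S0 --c--> S0
  read 'a': S0 --a--> S1
  read 'a': S1 --a--> S1
  read 'a': S1 --a--> S1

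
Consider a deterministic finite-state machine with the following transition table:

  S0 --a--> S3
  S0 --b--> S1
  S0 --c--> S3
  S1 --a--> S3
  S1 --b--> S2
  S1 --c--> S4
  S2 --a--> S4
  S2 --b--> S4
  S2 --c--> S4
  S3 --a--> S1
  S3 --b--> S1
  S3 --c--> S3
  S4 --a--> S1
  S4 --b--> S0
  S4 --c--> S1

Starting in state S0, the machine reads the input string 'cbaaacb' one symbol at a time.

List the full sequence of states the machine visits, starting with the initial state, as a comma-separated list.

Start: S0
  read 'c': S0 --c--> S3
  read 'b': S3 --b--> S1
  read 'a': S1 --a--> S3
  read 'a': S3 --a--> S1
  read 'a': S1 --a--> S3
  read 'c': S3 --c--> S3
  read 'b': S3 --b--> S1

Answer: S0, S3, S1, S3, S1, S3, S3, S1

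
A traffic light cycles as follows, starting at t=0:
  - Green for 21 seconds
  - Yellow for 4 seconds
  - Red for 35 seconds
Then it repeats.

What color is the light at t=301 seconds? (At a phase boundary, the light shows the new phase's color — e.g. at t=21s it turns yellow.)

Answer: green

Derivation:
Cycle length = 21 + 4 + 35 = 60s
t = 301, phase_t = 301 mod 60 = 1
1 < 21 (green end) → GREEN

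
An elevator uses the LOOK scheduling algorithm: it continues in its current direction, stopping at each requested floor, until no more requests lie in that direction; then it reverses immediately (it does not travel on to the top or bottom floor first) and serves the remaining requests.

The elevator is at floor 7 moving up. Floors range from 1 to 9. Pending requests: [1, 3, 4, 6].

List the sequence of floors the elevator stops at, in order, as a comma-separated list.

Answer: 6, 4, 3, 1

Derivation:
Current: 7, moving UP
Serve above first (ascending): []
Then reverse, serve below (descending): [6, 4, 3, 1]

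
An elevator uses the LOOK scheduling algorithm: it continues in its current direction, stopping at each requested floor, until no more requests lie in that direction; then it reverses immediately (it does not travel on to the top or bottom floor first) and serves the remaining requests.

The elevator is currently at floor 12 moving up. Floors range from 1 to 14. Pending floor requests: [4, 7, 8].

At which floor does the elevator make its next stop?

Answer: 8

Derivation:
Current floor: 12, direction: up
Requests above: []
Requests below: [4, 7, 8]
Moving up but no requests above → reverse; nearest below is max([4, 7, 8]) = 8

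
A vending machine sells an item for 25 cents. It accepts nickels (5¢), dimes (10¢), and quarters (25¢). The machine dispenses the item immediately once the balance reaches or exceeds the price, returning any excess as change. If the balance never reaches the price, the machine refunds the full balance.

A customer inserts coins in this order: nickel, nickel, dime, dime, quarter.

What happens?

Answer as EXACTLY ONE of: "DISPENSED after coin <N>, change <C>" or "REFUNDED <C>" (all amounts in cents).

Answer: DISPENSED after coin 4, change 5

Derivation:
Price: 25¢
Coin 1 (nickel, 5¢): balance = 5¢
Coin 2 (nickel, 5¢): balance = 10¢
Coin 3 (dime, 10¢): balance = 20¢
Coin 4 (dime, 10¢): balance = 30¢
  → balance >= price → DISPENSE, change = 30 - 25 = 5¢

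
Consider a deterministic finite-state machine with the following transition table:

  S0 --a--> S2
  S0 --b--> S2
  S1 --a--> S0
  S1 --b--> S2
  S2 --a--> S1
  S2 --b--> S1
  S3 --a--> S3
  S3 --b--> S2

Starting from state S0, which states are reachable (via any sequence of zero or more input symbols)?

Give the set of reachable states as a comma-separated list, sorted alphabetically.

BFS from S0:
  visit S0: S0--a-->S2 (new), S0--b-->S2 (seen)
  visit S2: S2--a-->S1 (new), S2--b-->S1 (seen)
  visit S1: S1--a-->S0 (seen), S1--b-->S2 (seen)

Answer: S0, S1, S2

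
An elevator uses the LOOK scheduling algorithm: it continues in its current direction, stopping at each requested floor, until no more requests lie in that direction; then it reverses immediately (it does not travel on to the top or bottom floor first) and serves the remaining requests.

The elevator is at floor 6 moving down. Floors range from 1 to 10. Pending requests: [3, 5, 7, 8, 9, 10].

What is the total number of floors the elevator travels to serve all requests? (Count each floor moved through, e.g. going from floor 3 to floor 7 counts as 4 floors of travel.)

Start at floor 6 moving down, LOOK stop order: [5, 3, 7, 8, 9, 10]
  6 → 5: |5-6| = 1, total = 1
  5 → 3: |3-5| = 2, total = 3
  3 → 7: |7-3| = 4, total = 7
  7 → 8: |8-7| = 1, total = 8
  8 → 9: |9-8| = 1, total = 9
  9 → 10: |10-9| = 1, total = 10

Answer: 10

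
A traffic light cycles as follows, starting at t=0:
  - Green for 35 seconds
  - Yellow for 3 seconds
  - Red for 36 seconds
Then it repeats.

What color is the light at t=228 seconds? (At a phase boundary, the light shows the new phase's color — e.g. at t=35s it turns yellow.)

Answer: green

Derivation:
Cycle length = 35 + 3 + 36 = 74s
t = 228, phase_t = 228 mod 74 = 6
6 < 35 (green end) → GREEN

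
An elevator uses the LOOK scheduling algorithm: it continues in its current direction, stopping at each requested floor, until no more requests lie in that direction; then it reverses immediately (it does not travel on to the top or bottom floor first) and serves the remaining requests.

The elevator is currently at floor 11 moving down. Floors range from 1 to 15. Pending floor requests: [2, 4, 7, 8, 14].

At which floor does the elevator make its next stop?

Answer: 8

Derivation:
Current floor: 11, direction: down
Requests above: [14]
Requests below: [2, 4, 7, 8]
Moving down and requests lie below → nearest below is max([2, 4, 7, 8]) = 8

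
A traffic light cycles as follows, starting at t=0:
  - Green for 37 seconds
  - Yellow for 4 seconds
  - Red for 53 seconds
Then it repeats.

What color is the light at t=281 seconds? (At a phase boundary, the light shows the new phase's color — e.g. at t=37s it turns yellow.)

Answer: red

Derivation:
Cycle length = 37 + 4 + 53 = 94s
t = 281, phase_t = 281 mod 94 = 93
93 >= 41 → RED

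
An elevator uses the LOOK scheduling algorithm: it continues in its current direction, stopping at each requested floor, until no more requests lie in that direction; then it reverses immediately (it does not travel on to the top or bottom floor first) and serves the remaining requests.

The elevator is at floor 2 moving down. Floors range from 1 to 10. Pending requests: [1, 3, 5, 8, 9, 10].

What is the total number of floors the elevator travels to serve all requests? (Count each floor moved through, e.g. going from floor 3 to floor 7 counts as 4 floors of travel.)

Start at floor 2 moving down, LOOK stop order: [1, 3, 5, 8, 9, 10]
  2 → 1: |1-2| = 1, total = 1
  1 → 3: |3-1| = 2, total = 3
  3 → 5: |5-3| = 2, total = 5
  5 → 8: |8-5| = 3, total = 8
  8 → 9: |9-8| = 1, total = 9
  9 → 10: |10-9| = 1, total = 10

Answer: 10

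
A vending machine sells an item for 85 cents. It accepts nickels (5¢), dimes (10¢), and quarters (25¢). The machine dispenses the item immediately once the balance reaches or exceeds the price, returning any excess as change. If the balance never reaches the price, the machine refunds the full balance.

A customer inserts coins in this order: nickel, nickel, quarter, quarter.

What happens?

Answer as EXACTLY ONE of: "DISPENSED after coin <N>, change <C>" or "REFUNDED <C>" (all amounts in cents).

Price: 85¢
Coin 1 (nickel, 5¢): balance = 5¢
Coin 2 (nickel, 5¢): balance = 10¢
Coin 3 (quarter, 25¢): balance = 35¢
Coin 4 (quarter, 25¢): balance = 60¢
All coins inserted, balance 60¢ < price 85¢ → REFUND 60¢

Answer: REFUNDED 60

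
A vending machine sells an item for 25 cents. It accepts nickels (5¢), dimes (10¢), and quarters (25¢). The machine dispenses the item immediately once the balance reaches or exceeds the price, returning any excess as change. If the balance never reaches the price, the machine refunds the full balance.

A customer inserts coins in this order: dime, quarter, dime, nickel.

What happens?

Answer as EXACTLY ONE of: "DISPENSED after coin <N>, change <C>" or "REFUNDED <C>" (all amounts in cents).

Answer: DISPENSED after coin 2, change 10

Derivation:
Price: 25¢
Coin 1 (dime, 10¢): balance = 10¢
Coin 2 (quarter, 25¢): balance = 35¢
  → balance >= price → DISPENSE, change = 35 - 25 = 10¢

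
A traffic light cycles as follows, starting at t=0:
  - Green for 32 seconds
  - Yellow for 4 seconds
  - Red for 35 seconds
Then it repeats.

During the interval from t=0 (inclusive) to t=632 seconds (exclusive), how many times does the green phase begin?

Answer: 9

Derivation:
Cycle = 32+4+35 = 71s
green phase starts at t = k*71 + 0 for k=0,1,2,...
Need k*71+0 < 632 → k < 8.901
k ∈ {0, ..., 8} → 9 starts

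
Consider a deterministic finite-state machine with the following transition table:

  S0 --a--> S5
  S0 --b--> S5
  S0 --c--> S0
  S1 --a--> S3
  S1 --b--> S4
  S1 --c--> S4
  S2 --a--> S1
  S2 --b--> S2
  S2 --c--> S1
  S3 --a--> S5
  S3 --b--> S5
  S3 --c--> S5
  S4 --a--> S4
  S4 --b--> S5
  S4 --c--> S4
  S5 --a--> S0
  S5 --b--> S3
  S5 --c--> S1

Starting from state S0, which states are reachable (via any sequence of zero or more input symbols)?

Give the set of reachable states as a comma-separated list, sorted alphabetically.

BFS from S0:
  visit S0: S0--a-->S5 (new), S0--b-->S5 (seen), S0--c-->S0 (seen)
  visit S5: S5--a-->S0 (seen), S5--b-->S3 (new), S5--c-->S1 (new)
  visit S3: S3--a-->S5 (seen), S3--b-->S5 (seen), S3--c-->S5 (seen)
  visit S1: S1--a-->S3 (seen), S1--b-->S4 (new), S1--c-->S4 (seen)
  visit S4: S4--a-->S4 (seen), S4--b-->S5 (seen), S4--c-->S4 (seen)

Answer: S0, S1, S3, S4, S5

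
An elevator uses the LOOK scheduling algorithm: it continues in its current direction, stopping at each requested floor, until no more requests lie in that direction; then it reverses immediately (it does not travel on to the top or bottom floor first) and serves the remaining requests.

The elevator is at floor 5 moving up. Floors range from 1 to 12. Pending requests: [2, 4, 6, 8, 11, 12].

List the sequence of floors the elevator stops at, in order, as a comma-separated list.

Current: 5, moving UP
Serve above first (ascending): [6, 8, 11, 12]
Then reverse, serve below (descending): [4, 2]

Answer: 6, 8, 11, 12, 4, 2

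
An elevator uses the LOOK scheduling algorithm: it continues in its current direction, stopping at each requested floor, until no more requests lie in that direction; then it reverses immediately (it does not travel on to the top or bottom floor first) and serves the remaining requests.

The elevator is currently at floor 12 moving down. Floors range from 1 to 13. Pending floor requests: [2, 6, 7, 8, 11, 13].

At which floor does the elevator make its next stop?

Answer: 11

Derivation:
Current floor: 12, direction: down
Requests above: [13]
Requests below: [2, 6, 7, 8, 11]
Moving down and requests lie below → nearest below is max([2, 6, 7, 8, 11]) = 11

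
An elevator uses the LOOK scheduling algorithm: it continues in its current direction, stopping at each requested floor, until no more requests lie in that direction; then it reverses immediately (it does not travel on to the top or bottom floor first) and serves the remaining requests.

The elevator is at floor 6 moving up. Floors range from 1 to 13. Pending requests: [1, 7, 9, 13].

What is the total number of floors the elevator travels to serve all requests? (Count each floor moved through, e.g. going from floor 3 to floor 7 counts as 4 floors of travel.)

Answer: 19

Derivation:
Start at floor 6 moving up, LOOK stop order: [7, 9, 13, 1]
  6 → 7: |7-6| = 1, total = 1
  7 → 9: |9-7| = 2, total = 3
  9 → 13: |13-9| = 4, total = 7
  13 → 1: |1-13| = 12, total = 19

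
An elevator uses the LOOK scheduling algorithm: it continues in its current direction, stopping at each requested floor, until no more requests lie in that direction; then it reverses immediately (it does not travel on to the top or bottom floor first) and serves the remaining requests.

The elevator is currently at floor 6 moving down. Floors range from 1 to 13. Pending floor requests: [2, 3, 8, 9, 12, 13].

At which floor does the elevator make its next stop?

Answer: 3

Derivation:
Current floor: 6, direction: down
Requests above: [8, 9, 12, 13]
Requests below: [2, 3]
Moving down and requests lie below → nearest below is max([2, 3]) = 3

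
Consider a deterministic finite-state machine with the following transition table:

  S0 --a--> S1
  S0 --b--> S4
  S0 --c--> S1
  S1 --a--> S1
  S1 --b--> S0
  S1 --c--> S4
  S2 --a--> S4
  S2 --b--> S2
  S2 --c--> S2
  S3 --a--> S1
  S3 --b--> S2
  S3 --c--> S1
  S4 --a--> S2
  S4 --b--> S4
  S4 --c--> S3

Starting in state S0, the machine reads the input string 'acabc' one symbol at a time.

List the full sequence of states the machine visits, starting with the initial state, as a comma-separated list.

Start: S0
  read 'a': S0 --a--> S1
  read 'c': S1 --c--> S4
  read 'a': S4 --a--> S2
  read 'b': S2 --b--> S2
  read 'c': S2 --c--> S2

Answer: S0, S1, S4, S2, S2, S2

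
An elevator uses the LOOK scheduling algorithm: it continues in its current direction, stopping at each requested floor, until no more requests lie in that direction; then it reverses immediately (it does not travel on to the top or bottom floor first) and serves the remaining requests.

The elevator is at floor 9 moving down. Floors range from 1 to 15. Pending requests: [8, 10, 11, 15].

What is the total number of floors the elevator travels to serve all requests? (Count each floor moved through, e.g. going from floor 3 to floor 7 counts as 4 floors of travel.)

Answer: 8

Derivation:
Start at floor 9 moving down, LOOK stop order: [8, 10, 11, 15]
  9 → 8: |8-9| = 1, total = 1
  8 → 10: |10-8| = 2, total = 3
  10 → 11: |11-10| = 1, total = 4
  11 → 15: |15-11| = 4, total = 8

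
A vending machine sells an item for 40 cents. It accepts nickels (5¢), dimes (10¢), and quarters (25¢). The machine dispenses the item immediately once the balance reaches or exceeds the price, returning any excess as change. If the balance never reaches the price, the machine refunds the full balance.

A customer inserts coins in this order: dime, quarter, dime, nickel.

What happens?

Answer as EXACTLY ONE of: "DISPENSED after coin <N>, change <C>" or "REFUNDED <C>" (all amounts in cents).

Answer: DISPENSED after coin 3, change 5

Derivation:
Price: 40¢
Coin 1 (dime, 10¢): balance = 10¢
Coin 2 (quarter, 25¢): balance = 35¢
Coin 3 (dime, 10¢): balance = 45¢
  → balance >= price → DISPENSE, change = 45 - 40 = 5¢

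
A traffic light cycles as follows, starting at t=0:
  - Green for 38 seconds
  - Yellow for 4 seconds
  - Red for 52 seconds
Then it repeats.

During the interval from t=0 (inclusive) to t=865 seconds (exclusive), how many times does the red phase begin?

Answer: 9

Derivation:
Cycle = 38+4+52 = 94s
red phase starts at t = k*94 + 42 for k=0,1,2,...
Need k*94+42 < 865 → k < 8.755
k ∈ {0, ..., 8} → 9 starts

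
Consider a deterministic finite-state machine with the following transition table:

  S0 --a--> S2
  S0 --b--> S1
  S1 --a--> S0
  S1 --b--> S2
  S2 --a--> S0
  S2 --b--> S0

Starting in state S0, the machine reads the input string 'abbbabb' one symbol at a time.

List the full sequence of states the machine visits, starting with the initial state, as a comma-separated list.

Answer: S0, S2, S0, S1, S2, S0, S1, S2

Derivation:
Start: S0
  read 'a': S0 --a--> S2
  read 'b': S2 --b--> S0
  read 'b': S0 --b--> S1
  read 'b': S1 --b--> S2
  read 'a': S2 --a--> S0
  read 'b': S0 --b--> S1
  read 'b': S1 --b--> S2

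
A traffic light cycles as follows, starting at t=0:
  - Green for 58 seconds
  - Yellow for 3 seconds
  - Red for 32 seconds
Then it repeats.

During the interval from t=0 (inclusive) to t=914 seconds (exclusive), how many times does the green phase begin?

Answer: 10

Derivation:
Cycle = 58+3+32 = 93s
green phase starts at t = k*93 + 0 for k=0,1,2,...
Need k*93+0 < 914 → k < 9.828
k ∈ {0, ..., 9} → 10 starts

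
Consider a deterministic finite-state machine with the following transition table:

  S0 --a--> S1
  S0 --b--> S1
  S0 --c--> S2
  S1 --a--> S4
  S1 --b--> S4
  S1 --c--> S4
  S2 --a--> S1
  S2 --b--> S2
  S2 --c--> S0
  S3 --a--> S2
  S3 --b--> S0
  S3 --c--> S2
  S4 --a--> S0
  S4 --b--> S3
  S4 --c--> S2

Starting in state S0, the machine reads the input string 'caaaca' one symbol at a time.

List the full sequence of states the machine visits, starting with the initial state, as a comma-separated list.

Start: S0
  read 'c': S0 --c--> S2
  read 'a': S2 --a--> S1
  read 'a': S1 --a--> S4
  read 'a': S4 --a--> S0
  read 'c': S0 --c--> S2
  read 'a': S2 --a--> S1

Answer: S0, S2, S1, S4, S0, S2, S1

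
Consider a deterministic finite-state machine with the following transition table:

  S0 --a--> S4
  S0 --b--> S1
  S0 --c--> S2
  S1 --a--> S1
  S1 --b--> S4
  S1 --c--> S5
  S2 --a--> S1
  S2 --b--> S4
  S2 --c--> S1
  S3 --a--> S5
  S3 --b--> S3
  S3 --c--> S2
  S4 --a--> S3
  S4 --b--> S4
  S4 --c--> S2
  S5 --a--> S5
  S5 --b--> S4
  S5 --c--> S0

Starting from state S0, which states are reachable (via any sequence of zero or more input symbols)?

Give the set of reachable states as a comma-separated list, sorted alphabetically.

BFS from S0:
  visit S0: S0--a-->S4 (new), S0--b-->S1 (new), S0--c-->S2 (new)
  visit S4: S4--a-->S3 (new), S4--b-->S4 (seen), S4--c-->S2 (seen)
  visit S1: S1--a-->S1 (seen), S1--b-->S4 (seen), S1--c-->S5 (new)
  visit S2: S2--a-->S1 (seen), S2--b-->S4 (seen), S2--c-->S1 (seen)
  visit S3: S3--a-->S5 (seen), S3--b-->S3 (seen), S3--c-->S2 (seen)
  visit S5: S5--a-->S5 (seen), S5--b-->S4 (seen), S5--c-->S0 (seen)

Answer: S0, S1, S2, S3, S4, S5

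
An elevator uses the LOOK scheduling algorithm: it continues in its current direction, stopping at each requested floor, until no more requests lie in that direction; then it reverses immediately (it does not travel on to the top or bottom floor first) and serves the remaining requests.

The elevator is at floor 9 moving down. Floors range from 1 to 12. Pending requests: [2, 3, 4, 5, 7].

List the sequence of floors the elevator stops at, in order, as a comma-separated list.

Current: 9, moving DOWN
Serve below first (descending): [7, 5, 4, 3, 2]
Then reverse, serve above (ascending): []

Answer: 7, 5, 4, 3, 2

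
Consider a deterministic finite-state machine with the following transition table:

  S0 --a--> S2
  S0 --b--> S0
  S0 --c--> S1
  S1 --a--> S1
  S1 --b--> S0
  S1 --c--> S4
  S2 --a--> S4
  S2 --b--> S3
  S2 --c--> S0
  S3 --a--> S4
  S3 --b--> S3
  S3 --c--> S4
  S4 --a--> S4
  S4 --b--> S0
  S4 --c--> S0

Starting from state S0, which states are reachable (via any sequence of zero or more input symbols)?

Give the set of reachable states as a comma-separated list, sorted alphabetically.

BFS from S0:
  visit S0: S0--a-->S2 (new), S0--b-->S0 (seen), S0--c-->S1 (new)
  visit S2: S2--a-->S4 (new), S2--b-->S3 (new), S2--c-->S0 (seen)
  visit S1: S1--a-->S1 (seen), S1--b-->S0 (seen), S1--c-->S4 (seen)
  visit S4: S4--a-->S4 (seen), S4--b-->S0 (seen), S4--c-->S0 (seen)
  visit S3: S3--a-->S4 (seen), S3--b-->S3 (seen), S3--c-->S4 (seen)

Answer: S0, S1, S2, S3, S4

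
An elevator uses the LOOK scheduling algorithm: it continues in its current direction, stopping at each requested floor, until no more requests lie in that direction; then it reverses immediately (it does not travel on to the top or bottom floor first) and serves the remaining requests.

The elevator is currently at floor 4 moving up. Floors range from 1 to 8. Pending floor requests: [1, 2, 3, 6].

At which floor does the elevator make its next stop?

Current floor: 4, direction: up
Requests above: [6]
Requests below: [1, 2, 3]
Moving up and requests lie above → nearest above is min([6]) = 6

Answer: 6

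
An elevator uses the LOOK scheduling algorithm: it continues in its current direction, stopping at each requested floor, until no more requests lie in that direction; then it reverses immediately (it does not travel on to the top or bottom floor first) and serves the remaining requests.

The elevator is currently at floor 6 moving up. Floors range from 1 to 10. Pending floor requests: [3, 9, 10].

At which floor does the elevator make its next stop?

Answer: 9

Derivation:
Current floor: 6, direction: up
Requests above: [9, 10]
Requests below: [3]
Moving up and requests lie above → nearest above is min([9, 10]) = 9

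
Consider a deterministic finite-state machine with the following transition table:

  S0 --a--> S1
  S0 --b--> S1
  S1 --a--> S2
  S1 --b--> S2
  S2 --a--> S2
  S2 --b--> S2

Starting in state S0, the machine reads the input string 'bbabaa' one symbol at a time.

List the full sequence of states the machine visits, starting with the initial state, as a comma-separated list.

Answer: S0, S1, S2, S2, S2, S2, S2

Derivation:
Start: S0
  read 'b': S0 --b--> S1
  read 'b': S1 --b--> S2
  read 'a': S2 --a--> S2
  read 'b': S2 --b--> S2
  read 'a': S2 --a--> S2
  read 'a': S2 --a--> S2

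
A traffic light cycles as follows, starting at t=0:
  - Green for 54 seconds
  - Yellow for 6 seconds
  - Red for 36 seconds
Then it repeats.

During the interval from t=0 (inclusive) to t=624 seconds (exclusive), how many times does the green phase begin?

Answer: 7

Derivation:
Cycle = 54+6+36 = 96s
green phase starts at t = k*96 + 0 for k=0,1,2,...
Need k*96+0 < 624 → k < 6.500
k ∈ {0, ..., 6} → 7 starts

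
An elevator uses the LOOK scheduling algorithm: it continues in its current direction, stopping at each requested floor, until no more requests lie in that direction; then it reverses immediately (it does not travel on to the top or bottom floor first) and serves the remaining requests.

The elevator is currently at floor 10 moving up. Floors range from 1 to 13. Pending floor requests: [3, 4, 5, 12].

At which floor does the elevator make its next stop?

Current floor: 10, direction: up
Requests above: [12]
Requests below: [3, 4, 5]
Moving up and requests lie above → nearest above is min([12]) = 12

Answer: 12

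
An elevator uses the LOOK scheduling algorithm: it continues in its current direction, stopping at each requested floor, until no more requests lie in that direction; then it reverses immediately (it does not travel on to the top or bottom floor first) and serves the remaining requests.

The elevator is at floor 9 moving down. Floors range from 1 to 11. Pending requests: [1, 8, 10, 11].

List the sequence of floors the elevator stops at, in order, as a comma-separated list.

Answer: 8, 1, 10, 11

Derivation:
Current: 9, moving DOWN
Serve below first (descending): [8, 1]
Then reverse, serve above (ascending): [10, 11]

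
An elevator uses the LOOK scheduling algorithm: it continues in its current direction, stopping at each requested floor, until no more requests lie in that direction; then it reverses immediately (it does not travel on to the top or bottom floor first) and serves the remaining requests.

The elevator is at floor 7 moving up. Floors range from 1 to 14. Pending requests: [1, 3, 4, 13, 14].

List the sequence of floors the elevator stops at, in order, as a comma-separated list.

Current: 7, moving UP
Serve above first (ascending): [13, 14]
Then reverse, serve below (descending): [4, 3, 1]

Answer: 13, 14, 4, 3, 1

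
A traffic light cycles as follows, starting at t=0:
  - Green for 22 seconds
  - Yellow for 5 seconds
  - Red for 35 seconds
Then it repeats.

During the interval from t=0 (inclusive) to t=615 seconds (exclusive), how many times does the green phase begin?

Answer: 10

Derivation:
Cycle = 22+5+35 = 62s
green phase starts at t = k*62 + 0 for k=0,1,2,...
Need k*62+0 < 615 → k < 9.919
k ∈ {0, ..., 9} → 10 starts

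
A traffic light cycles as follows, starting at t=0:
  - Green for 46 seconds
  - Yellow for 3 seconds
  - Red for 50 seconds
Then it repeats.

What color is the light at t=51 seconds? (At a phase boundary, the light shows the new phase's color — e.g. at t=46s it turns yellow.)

Cycle length = 46 + 3 + 50 = 99s
t = 51, phase_t = 51 mod 99 = 51
51 >= 49 → RED

Answer: red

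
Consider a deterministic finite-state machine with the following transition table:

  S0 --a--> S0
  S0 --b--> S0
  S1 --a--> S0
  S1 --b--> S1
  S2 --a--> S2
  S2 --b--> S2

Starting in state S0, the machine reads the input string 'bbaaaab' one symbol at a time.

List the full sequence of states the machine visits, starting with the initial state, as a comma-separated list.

Start: S0
  read 'b': S0 --b--> S0
  read 'b': S0 --b--> S0
  read 'a': S0 --a--> S0
  read 'a': S0 --a--> S0
  read 'a': S0 --a--> S0
  read 'a': S0 --a--> S0
  read 'b': S0 --b--> S0

Answer: S0, S0, S0, S0, S0, S0, S0, S0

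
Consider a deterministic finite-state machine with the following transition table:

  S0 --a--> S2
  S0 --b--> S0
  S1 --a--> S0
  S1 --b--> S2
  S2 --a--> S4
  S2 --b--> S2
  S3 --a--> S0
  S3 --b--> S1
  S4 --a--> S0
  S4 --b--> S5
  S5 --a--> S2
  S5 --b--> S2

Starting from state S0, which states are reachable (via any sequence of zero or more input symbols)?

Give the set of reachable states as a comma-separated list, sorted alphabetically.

Answer: S0, S2, S4, S5

Derivation:
BFS from S0:
  visit S0: S0--a-->S2 (new), S0--b-->S0 (seen)
  visit S2: S2--a-->S4 (new), S2--b-->S2 (seen)
  visit S4: S4--a-->S0 (seen), S4--b-->S5 (new)
  visit S5: S5--a-->S2 (seen), S5--b-->S2 (seen)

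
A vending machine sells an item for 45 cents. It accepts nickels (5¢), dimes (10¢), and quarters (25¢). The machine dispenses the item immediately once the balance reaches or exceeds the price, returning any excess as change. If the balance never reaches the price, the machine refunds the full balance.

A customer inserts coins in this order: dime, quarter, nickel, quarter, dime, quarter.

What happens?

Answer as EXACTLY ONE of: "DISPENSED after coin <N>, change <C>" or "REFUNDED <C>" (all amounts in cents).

Answer: DISPENSED after coin 4, change 20

Derivation:
Price: 45¢
Coin 1 (dime, 10¢): balance = 10¢
Coin 2 (quarter, 25¢): balance = 35¢
Coin 3 (nickel, 5¢): balance = 40¢
Coin 4 (quarter, 25¢): balance = 65¢
  → balance >= price → DISPENSE, change = 65 - 45 = 20¢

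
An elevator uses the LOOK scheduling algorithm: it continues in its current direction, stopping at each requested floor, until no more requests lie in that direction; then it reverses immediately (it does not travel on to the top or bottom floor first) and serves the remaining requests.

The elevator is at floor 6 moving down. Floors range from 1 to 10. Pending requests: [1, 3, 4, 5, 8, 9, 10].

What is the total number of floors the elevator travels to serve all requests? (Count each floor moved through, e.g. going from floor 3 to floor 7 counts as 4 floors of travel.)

Start at floor 6 moving down, LOOK stop order: [5, 4, 3, 1, 8, 9, 10]
  6 → 5: |5-6| = 1, total = 1
  5 → 4: |4-5| = 1, total = 2
  4 → 3: |3-4| = 1, total = 3
  3 → 1: |1-3| = 2, total = 5
  1 → 8: |8-1| = 7, total = 12
  8 → 9: |9-8| = 1, total = 13
  9 → 10: |10-9| = 1, total = 14

Answer: 14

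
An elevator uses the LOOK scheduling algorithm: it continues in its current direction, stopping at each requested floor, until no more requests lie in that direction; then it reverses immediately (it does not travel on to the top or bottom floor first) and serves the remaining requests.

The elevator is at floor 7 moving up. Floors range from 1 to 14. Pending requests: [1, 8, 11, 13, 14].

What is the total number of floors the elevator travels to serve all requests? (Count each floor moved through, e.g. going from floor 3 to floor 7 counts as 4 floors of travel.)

Start at floor 7 moving up, LOOK stop order: [8, 11, 13, 14, 1]
  7 → 8: |8-7| = 1, total = 1
  8 → 11: |11-8| = 3, total = 4
  11 → 13: |13-11| = 2, total = 6
  13 → 14: |14-13| = 1, total = 7
  14 → 1: |1-14| = 13, total = 20

Answer: 20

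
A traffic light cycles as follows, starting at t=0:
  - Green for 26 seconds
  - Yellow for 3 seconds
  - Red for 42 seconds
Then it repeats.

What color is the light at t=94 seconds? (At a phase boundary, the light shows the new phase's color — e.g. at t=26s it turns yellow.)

Cycle length = 26 + 3 + 42 = 71s
t = 94, phase_t = 94 mod 71 = 23
23 < 26 (green end) → GREEN

Answer: green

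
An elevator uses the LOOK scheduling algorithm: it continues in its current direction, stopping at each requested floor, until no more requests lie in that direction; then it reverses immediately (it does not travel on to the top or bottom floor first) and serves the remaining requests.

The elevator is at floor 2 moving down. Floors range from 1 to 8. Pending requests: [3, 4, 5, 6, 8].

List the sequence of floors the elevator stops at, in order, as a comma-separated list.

Answer: 3, 4, 5, 6, 8

Derivation:
Current: 2, moving DOWN
Serve below first (descending): []
Then reverse, serve above (ascending): [3, 4, 5, 6, 8]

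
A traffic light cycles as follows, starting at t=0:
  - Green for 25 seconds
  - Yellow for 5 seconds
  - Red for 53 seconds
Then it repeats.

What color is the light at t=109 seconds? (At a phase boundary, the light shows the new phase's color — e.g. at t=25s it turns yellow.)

Answer: yellow

Derivation:
Cycle length = 25 + 5 + 53 = 83s
t = 109, phase_t = 109 mod 83 = 26
25 <= 26 < 30 (yellow end) → YELLOW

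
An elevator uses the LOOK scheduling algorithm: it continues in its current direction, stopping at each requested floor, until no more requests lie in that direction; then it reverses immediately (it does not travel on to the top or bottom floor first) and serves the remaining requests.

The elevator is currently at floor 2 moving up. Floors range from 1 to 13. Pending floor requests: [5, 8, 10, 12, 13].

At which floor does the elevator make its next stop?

Current floor: 2, direction: up
Requests above: [5, 8, 10, 12, 13]
Requests below: []
Moving up and requests lie above → nearest above is min([5, 8, 10, 12, 13]) = 5

Answer: 5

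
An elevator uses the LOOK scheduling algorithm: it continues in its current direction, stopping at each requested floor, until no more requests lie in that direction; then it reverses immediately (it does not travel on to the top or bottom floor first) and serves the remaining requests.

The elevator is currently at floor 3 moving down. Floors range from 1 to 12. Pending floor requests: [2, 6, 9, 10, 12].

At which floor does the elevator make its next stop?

Current floor: 3, direction: down
Requests above: [6, 9, 10, 12]
Requests below: [2]
Moving down and requests lie below → nearest below is max([2]) = 2

Answer: 2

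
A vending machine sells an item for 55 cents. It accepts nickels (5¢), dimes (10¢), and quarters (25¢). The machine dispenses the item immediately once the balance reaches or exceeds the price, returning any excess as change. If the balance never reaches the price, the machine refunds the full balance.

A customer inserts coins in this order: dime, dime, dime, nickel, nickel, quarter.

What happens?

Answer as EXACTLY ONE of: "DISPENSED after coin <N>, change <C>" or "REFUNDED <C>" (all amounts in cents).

Price: 55¢
Coin 1 (dime, 10¢): balance = 10¢
Coin 2 (dime, 10¢): balance = 20¢
Coin 3 (dime, 10¢): balance = 30¢
Coin 4 (nickel, 5¢): balance = 35¢
Coin 5 (nickel, 5¢): balance = 40¢
Coin 6 (quarter, 25¢): balance = 65¢
  → balance >= price → DISPENSE, change = 65 - 55 = 10¢

Answer: DISPENSED after coin 6, change 10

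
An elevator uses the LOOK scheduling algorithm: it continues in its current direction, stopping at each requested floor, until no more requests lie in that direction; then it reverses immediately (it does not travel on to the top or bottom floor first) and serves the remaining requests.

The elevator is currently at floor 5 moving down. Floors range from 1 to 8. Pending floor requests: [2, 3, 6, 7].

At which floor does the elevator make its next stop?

Current floor: 5, direction: down
Requests above: [6, 7]
Requests below: [2, 3]
Moving down and requests lie below → nearest below is max([2, 3]) = 3

Answer: 3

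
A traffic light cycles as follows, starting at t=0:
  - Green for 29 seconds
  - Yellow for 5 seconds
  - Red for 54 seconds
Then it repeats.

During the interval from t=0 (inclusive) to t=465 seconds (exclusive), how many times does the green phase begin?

Answer: 6

Derivation:
Cycle = 29+5+54 = 88s
green phase starts at t = k*88 + 0 for k=0,1,2,...
Need k*88+0 < 465 → k < 5.284
k ∈ {0, ..., 5} → 6 starts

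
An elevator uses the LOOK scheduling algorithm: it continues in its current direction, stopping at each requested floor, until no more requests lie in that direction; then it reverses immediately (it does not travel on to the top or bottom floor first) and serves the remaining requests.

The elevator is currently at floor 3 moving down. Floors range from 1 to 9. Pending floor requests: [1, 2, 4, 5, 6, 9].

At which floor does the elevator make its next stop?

Current floor: 3, direction: down
Requests above: [4, 5, 6, 9]
Requests below: [1, 2]
Moving down and requests lie below → nearest below is max([1, 2]) = 2

Answer: 2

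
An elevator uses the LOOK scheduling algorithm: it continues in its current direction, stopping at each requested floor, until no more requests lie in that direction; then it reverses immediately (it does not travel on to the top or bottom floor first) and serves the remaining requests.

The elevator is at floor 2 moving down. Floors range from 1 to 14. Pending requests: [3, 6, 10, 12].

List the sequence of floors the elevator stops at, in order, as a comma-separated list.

Answer: 3, 6, 10, 12

Derivation:
Current: 2, moving DOWN
Serve below first (descending): []
Then reverse, serve above (ascending): [3, 6, 10, 12]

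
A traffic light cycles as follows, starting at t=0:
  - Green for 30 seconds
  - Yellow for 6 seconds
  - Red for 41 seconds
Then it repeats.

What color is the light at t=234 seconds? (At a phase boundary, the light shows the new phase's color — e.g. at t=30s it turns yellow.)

Answer: green

Derivation:
Cycle length = 30 + 6 + 41 = 77s
t = 234, phase_t = 234 mod 77 = 3
3 < 30 (green end) → GREEN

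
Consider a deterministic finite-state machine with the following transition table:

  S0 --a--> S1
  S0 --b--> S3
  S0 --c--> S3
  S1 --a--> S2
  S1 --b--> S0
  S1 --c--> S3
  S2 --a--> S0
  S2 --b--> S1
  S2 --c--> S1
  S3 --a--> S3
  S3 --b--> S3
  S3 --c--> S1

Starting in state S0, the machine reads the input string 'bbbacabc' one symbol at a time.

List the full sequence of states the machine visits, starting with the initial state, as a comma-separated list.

Answer: S0, S3, S3, S3, S3, S1, S2, S1, S3

Derivation:
Start: S0
  read 'b': S0 --b--> S3
  read 'b': S3 --b--> S3
  read 'b': S3 --b--> S3
  read 'a': S3 --a--> S3
  read 'c': S3 --c--> S1
  read 'a': S1 --a--> S2
  read 'b': S2 --b--> S1
  read 'c': S1 --c--> S3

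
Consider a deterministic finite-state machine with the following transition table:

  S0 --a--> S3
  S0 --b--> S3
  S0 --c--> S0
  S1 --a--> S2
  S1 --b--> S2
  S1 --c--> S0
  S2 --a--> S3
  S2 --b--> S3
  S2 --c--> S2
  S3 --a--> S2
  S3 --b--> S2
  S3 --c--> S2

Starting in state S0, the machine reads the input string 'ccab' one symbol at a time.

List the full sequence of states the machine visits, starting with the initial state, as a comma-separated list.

Answer: S0, S0, S0, S3, S2

Derivation:
Start: S0
  read 'c': S0 --c--> S0
  read 'c': S0 --c--> S0
  read 'a': S0 --a--> S3
  read 'b': S3 --b--> S2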